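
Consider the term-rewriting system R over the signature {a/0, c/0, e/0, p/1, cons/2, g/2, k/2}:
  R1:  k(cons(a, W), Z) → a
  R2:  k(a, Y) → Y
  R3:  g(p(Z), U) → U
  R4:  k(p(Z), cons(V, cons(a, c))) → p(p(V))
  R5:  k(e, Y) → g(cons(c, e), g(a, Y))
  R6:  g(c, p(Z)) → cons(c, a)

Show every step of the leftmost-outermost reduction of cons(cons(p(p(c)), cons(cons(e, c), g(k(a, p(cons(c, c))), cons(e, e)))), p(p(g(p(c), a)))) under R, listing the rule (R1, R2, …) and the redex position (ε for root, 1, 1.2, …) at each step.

cons(cons(p(p(c)), cons(cons(e, c), cons(e, e))), p(p(a)))

1. cons(cons(p(p(c)), cons(cons(e, c), g(k(a, p(cons(c, c))), cons(e, e)))), p(p(g(p(c), a))))  →  cons(cons(p(p(c)), cons(cons(e, c), g(p(cons(c, c)), cons(e, e)))), p(p(g(p(c), a))))   [R2 at 1.2.2.1]
2. cons(cons(p(p(c)), cons(cons(e, c), g(p(cons(c, c)), cons(e, e)))), p(p(g(p(c), a))))  →  cons(cons(p(p(c)), cons(cons(e, c), cons(e, e))), p(p(g(p(c), a))))   [R3 at 1.2.2]
3. cons(cons(p(p(c)), cons(cons(e, c), cons(e, e))), p(p(g(p(c), a))))  →  cons(cons(p(p(c)), cons(cons(e, c), cons(e, e))), p(p(a)))   [R3 at 2.1.1]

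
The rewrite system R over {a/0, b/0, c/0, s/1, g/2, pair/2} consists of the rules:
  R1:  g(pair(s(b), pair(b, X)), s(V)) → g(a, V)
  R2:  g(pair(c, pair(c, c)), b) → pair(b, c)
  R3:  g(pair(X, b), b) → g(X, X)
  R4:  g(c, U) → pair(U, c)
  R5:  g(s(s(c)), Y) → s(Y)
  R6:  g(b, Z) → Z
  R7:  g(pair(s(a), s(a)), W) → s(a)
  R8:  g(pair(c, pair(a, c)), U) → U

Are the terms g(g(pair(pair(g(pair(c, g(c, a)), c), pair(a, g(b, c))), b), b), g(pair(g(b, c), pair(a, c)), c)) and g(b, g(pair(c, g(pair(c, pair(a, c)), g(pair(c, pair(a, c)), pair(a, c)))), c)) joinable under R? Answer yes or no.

yes — NF(t₁) = c, NF(t₂) = c

Reduce t₁ = g(g(pair(pair(g(pair(c, g(c, a)), c), pair(a, g(b, c))), b), b), g(pair(g(b, c), pair(a, c)), c)):
1. g(g(pair(pair(g(pair(c, g(c, a)), c), pair(a, g(b, c))), b), b), g(pair(g(b, c), pair(a, c)), c))  →  g(g(pair(g(pair(c, g(c, a)), c), pair(a, g(b, c))), pair(g(pair(c, g(c, a)), c), pair(a, g(b, c)))), g(pair(g(b, c), pair(a, c)), c))   [R3 at 1]
2. g(g(pair(g(pair(c, g(c, a)), c), pair(a, g(b, c))), pair(g(pair(c, g(c, a)), c), pair(a, g(b, c)))), g(pair(g(b, c), pair(a, c)), c))  →  g(g(pair(g(pair(c, pair(a, c)), c), pair(a, g(b, c))), pair(g(pair(c, g(c, a)), c), pair(a, g(b, c)))), g(pair(g(b, c), pair(a, c)), c))   [R4 at 1.1.1.1.2]
3. g(g(pair(g(pair(c, pair(a, c)), c), pair(a, g(b, c))), pair(g(pair(c, g(c, a)), c), pair(a, g(b, c)))), g(pair(g(b, c), pair(a, c)), c))  →  g(g(pair(c, pair(a, g(b, c))), pair(g(pair(c, g(c, a)), c), pair(a, g(b, c)))), g(pair(g(b, c), pair(a, c)), c))   [R8 at 1.1.1]
4. g(g(pair(c, pair(a, g(b, c))), pair(g(pair(c, g(c, a)), c), pair(a, g(b, c)))), g(pair(g(b, c), pair(a, c)), c))  →  g(g(pair(c, pair(a, c)), pair(g(pair(c, g(c, a)), c), pair(a, g(b, c)))), g(pair(g(b, c), pair(a, c)), c))   [R6 at 1.1.2.2]
5. g(g(pair(c, pair(a, c)), pair(g(pair(c, g(c, a)), c), pair(a, g(b, c)))), g(pair(g(b, c), pair(a, c)), c))  →  g(pair(g(pair(c, g(c, a)), c), pair(a, g(b, c))), g(pair(g(b, c), pair(a, c)), c))   [R8 at 1]
6. g(pair(g(pair(c, g(c, a)), c), pair(a, g(b, c))), g(pair(g(b, c), pair(a, c)), c))  →  g(pair(g(pair(c, pair(a, c)), c), pair(a, g(b, c))), g(pair(g(b, c), pair(a, c)), c))   [R4 at 1.1.1.2]
7. g(pair(g(pair(c, pair(a, c)), c), pair(a, g(b, c))), g(pair(g(b, c), pair(a, c)), c))  →  g(pair(c, pair(a, g(b, c))), g(pair(g(b, c), pair(a, c)), c))   [R8 at 1.1]
8. g(pair(c, pair(a, g(b, c))), g(pair(g(b, c), pair(a, c)), c))  →  g(pair(c, pair(a, c)), g(pair(g(b, c), pair(a, c)), c))   [R6 at 1.2.2]
9. g(pair(c, pair(a, c)), g(pair(g(b, c), pair(a, c)), c))  →  g(pair(g(b, c), pair(a, c)), c)   [R8 at ε]
10. g(pair(g(b, c), pair(a, c)), c)  →  g(pair(c, pair(a, c)), c)   [R6 at 1.1]
11. g(pair(c, pair(a, c)), c)  →  c   [R8 at ε]

Reduce t₂ = g(b, g(pair(c, g(pair(c, pair(a, c)), g(pair(c, pair(a, c)), pair(a, c)))), c)):
1. g(b, g(pair(c, g(pair(c, pair(a, c)), g(pair(c, pair(a, c)), pair(a, c)))), c))  →  g(pair(c, g(pair(c, pair(a, c)), g(pair(c, pair(a, c)), pair(a, c)))), c)   [R6 at ε]
2. g(pair(c, g(pair(c, pair(a, c)), g(pair(c, pair(a, c)), pair(a, c)))), c)  →  g(pair(c, g(pair(c, pair(a, c)), pair(a, c))), c)   [R8 at 1.2]
3. g(pair(c, g(pair(c, pair(a, c)), pair(a, c))), c)  →  g(pair(c, pair(a, c)), c)   [R8 at 1.2]
4. g(pair(c, pair(a, c)), c)  →  c   [R8 at ε]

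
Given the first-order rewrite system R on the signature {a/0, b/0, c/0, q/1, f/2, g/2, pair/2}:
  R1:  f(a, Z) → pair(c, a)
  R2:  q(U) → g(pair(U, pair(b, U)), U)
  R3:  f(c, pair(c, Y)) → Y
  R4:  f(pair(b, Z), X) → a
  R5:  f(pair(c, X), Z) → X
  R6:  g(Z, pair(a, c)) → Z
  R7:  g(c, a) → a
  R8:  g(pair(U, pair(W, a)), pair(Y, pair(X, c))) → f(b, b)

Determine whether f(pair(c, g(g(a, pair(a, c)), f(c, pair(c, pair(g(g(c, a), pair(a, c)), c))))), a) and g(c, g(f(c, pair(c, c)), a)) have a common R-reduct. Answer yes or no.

Reduce t₁ = f(pair(c, g(g(a, pair(a, c)), f(c, pair(c, pair(g(g(c, a), pair(a, c)), c))))), a):
1. f(pair(c, g(g(a, pair(a, c)), f(c, pair(c, pair(g(g(c, a), pair(a, c)), c))))), a)  →  g(g(a, pair(a, c)), f(c, pair(c, pair(g(g(c, a), pair(a, c)), c))))   [R5 at ε]
2. g(g(a, pair(a, c)), f(c, pair(c, pair(g(g(c, a), pair(a, c)), c))))  →  g(a, f(c, pair(c, pair(g(g(c, a), pair(a, c)), c))))   [R6 at 1]
3. g(a, f(c, pair(c, pair(g(g(c, a), pair(a, c)), c))))  →  g(a, pair(g(g(c, a), pair(a, c)), c))   [R3 at 2]
4. g(a, pair(g(g(c, a), pair(a, c)), c))  →  g(a, pair(g(c, a), c))   [R6 at 2.1]
5. g(a, pair(g(c, a), c))  →  g(a, pair(a, c))   [R7 at 2.1]
6. g(a, pair(a, c))  →  a   [R6 at ε]

Reduce t₂ = g(c, g(f(c, pair(c, c)), a)):
1. g(c, g(f(c, pair(c, c)), a))  →  g(c, g(c, a))   [R3 at 2.1]
2. g(c, g(c, a))  →  g(c, a)   [R7 at 2]
3. g(c, a)  →  a   [R7 at ε]

yes — NF(t₁) = a, NF(t₂) = a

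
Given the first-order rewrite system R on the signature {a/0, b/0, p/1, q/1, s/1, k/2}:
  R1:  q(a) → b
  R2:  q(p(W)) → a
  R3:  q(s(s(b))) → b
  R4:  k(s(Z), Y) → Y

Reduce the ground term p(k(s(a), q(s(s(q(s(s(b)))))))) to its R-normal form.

1. p(k(s(a), q(s(s(q(s(s(b))))))))  →  p(q(s(s(q(s(s(b)))))))   [R4 at 1]
2. p(q(s(s(q(s(s(b)))))))  →  p(q(s(s(b))))   [R3 at 1.1.1.1]
3. p(q(s(s(b))))  →  p(b)   [R3 at 1]

p(b)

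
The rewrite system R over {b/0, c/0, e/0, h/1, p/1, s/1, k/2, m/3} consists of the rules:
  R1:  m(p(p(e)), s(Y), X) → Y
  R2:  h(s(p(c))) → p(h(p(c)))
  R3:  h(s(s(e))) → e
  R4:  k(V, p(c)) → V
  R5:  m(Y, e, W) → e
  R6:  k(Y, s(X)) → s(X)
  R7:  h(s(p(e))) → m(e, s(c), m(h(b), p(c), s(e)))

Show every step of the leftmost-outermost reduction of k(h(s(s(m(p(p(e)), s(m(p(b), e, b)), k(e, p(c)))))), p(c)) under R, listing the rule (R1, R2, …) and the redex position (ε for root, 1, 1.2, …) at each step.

e

1. k(h(s(s(m(p(p(e)), s(m(p(b), e, b)), k(e, p(c)))))), p(c))  →  h(s(s(m(p(p(e)), s(m(p(b), e, b)), k(e, p(c))))))   [R4 at ε]
2. h(s(s(m(p(p(e)), s(m(p(b), e, b)), k(e, p(c))))))  →  h(s(s(m(p(b), e, b))))   [R1 at 1.1.1]
3. h(s(s(m(p(b), e, b))))  →  h(s(s(e)))   [R5 at 1.1.1]
4. h(s(s(e)))  →  e   [R3 at ε]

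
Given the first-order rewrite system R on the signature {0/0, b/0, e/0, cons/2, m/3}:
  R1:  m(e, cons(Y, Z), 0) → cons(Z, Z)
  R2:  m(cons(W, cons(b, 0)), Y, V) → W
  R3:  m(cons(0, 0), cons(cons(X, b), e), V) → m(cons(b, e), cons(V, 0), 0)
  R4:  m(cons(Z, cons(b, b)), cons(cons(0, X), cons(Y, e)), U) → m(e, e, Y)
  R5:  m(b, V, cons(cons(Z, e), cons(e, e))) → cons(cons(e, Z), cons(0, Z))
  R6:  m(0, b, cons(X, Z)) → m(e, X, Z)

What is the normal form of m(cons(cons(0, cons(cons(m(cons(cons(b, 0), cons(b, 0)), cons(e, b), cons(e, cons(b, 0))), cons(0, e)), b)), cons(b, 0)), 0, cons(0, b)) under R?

1. m(cons(cons(0, cons(cons(m(cons(cons(b, 0), cons(b, 0)), cons(e, b), cons(e, cons(b, 0))), cons(0, e)), b)), cons(b, 0)), 0, cons(0, b))  →  cons(0, cons(cons(m(cons(cons(b, 0), cons(b, 0)), cons(e, b), cons(e, cons(b, 0))), cons(0, e)), b))   [R2 at ε]
2. cons(0, cons(cons(m(cons(cons(b, 0), cons(b, 0)), cons(e, b), cons(e, cons(b, 0))), cons(0, e)), b))  →  cons(0, cons(cons(cons(b, 0), cons(0, e)), b))   [R2 at 2.1.1]

cons(0, cons(cons(cons(b, 0), cons(0, e)), b))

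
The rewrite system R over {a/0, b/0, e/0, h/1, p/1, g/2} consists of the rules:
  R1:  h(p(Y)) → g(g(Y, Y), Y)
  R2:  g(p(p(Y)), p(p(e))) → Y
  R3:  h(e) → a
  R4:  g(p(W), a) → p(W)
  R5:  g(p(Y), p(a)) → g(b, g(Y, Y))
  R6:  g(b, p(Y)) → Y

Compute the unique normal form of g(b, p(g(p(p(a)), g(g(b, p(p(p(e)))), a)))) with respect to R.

1. g(b, p(g(p(p(a)), g(g(b, p(p(p(e)))), a))))  →  g(p(p(a)), g(g(b, p(p(p(e)))), a))   [R6 at ε]
2. g(p(p(a)), g(g(b, p(p(p(e)))), a))  →  g(p(p(a)), g(p(p(e)), a))   [R6 at 2.1]
3. g(p(p(a)), g(p(p(e)), a))  →  g(p(p(a)), p(p(e)))   [R4 at 2]
4. g(p(p(a)), p(p(e)))  →  a   [R2 at ε]

a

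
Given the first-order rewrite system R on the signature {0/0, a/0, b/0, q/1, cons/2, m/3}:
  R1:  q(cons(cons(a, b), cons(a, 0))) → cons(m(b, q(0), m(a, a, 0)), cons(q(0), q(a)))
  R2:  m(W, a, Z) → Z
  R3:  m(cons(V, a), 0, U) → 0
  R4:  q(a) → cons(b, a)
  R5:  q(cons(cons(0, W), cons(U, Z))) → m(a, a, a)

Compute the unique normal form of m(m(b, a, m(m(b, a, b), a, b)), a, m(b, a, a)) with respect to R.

a

1. m(m(b, a, m(m(b, a, b), a, b)), a, m(b, a, a))  →  m(b, a, a)   [R2 at ε]
2. m(b, a, a)  →  a   [R2 at ε]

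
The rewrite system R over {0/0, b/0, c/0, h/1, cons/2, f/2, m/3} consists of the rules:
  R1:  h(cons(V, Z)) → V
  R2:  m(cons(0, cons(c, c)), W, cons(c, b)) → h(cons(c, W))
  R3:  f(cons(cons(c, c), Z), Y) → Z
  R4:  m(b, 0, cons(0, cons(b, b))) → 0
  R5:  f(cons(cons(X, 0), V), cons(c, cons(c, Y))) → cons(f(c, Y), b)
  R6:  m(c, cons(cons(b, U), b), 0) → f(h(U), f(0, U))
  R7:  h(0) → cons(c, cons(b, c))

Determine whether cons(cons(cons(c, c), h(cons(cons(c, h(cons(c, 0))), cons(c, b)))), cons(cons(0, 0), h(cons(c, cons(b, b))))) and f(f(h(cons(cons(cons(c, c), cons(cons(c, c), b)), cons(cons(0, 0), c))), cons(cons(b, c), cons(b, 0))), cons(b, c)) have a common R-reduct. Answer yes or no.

no — NF(t₁) = cons(cons(cons(c, c), cons(c, c)), cons(cons(0, 0), c)), NF(t₂) = b

Reduce t₁ = cons(cons(cons(c, c), h(cons(cons(c, h(cons(c, 0))), cons(c, b)))), cons(cons(0, 0), h(cons(c, cons(b, b))))):
1. cons(cons(cons(c, c), h(cons(cons(c, h(cons(c, 0))), cons(c, b)))), cons(cons(0, 0), h(cons(c, cons(b, b)))))  →  cons(cons(cons(c, c), cons(c, h(cons(c, 0)))), cons(cons(0, 0), h(cons(c, cons(b, b)))))   [R1 at 1.2]
2. cons(cons(cons(c, c), cons(c, h(cons(c, 0)))), cons(cons(0, 0), h(cons(c, cons(b, b)))))  →  cons(cons(cons(c, c), cons(c, c)), cons(cons(0, 0), h(cons(c, cons(b, b)))))   [R1 at 1.2.2]
3. cons(cons(cons(c, c), cons(c, c)), cons(cons(0, 0), h(cons(c, cons(b, b)))))  →  cons(cons(cons(c, c), cons(c, c)), cons(cons(0, 0), c))   [R1 at 2.2]

Reduce t₂ = f(f(h(cons(cons(cons(c, c), cons(cons(c, c), b)), cons(cons(0, 0), c))), cons(cons(b, c), cons(b, 0))), cons(b, c)):
1. f(f(h(cons(cons(cons(c, c), cons(cons(c, c), b)), cons(cons(0, 0), c))), cons(cons(b, c), cons(b, 0))), cons(b, c))  →  f(f(cons(cons(c, c), cons(cons(c, c), b)), cons(cons(b, c), cons(b, 0))), cons(b, c))   [R1 at 1.1]
2. f(f(cons(cons(c, c), cons(cons(c, c), b)), cons(cons(b, c), cons(b, 0))), cons(b, c))  →  f(cons(cons(c, c), b), cons(b, c))   [R3 at 1]
3. f(cons(cons(c, c), b), cons(b, c))  →  b   [R3 at ε]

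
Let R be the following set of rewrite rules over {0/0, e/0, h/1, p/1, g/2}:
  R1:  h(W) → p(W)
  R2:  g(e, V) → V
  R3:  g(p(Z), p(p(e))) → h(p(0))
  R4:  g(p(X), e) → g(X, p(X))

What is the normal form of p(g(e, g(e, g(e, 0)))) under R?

p(0)

1. p(g(e, g(e, g(e, 0))))  →  p(g(e, g(e, 0)))   [R2 at 1]
2. p(g(e, g(e, 0)))  →  p(g(e, 0))   [R2 at 1]
3. p(g(e, 0))  →  p(0)   [R2 at 1]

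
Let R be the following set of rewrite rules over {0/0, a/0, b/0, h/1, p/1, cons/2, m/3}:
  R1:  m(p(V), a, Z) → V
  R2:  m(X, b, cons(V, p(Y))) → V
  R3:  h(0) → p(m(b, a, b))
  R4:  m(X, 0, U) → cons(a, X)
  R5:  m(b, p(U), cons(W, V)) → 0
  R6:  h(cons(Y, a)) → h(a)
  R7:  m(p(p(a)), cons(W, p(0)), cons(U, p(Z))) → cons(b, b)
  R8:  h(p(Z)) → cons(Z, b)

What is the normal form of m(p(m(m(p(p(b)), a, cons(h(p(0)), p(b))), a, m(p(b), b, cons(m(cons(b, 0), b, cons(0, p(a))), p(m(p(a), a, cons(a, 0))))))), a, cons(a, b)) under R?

b

1. m(p(m(m(p(p(b)), a, cons(h(p(0)), p(b))), a, m(p(b), b, cons(m(cons(b, 0), b, cons(0, p(a))), p(m(p(a), a, cons(a, 0))))))), a, cons(a, b))  →  m(m(p(p(b)), a, cons(h(p(0)), p(b))), a, m(p(b), b, cons(m(cons(b, 0), b, cons(0, p(a))), p(m(p(a), a, cons(a, 0))))))   [R1 at ε]
2. m(m(p(p(b)), a, cons(h(p(0)), p(b))), a, m(p(b), b, cons(m(cons(b, 0), b, cons(0, p(a))), p(m(p(a), a, cons(a, 0))))))  →  m(p(b), a, m(p(b), b, cons(m(cons(b, 0), b, cons(0, p(a))), p(m(p(a), a, cons(a, 0))))))   [R1 at 1]
3. m(p(b), a, m(p(b), b, cons(m(cons(b, 0), b, cons(0, p(a))), p(m(p(a), a, cons(a, 0))))))  →  b   [R1 at ε]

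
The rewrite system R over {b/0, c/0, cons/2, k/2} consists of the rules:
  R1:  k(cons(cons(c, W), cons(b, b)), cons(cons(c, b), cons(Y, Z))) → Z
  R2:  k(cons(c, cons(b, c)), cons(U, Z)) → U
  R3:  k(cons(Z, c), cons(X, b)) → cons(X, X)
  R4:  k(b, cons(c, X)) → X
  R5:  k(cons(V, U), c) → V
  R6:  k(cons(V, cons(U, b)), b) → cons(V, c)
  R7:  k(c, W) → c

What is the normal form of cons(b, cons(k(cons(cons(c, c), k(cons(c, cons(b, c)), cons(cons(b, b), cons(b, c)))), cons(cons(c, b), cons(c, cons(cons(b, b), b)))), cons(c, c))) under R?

1. cons(b, cons(k(cons(cons(c, c), k(cons(c, cons(b, c)), cons(cons(b, b), cons(b, c)))), cons(cons(c, b), cons(c, cons(cons(b, b), b)))), cons(c, c)))  →  cons(b, cons(k(cons(cons(c, c), cons(b, b)), cons(cons(c, b), cons(c, cons(cons(b, b), b)))), cons(c, c)))   [R2 at 2.1.1.2]
2. cons(b, cons(k(cons(cons(c, c), cons(b, b)), cons(cons(c, b), cons(c, cons(cons(b, b), b)))), cons(c, c)))  →  cons(b, cons(cons(cons(b, b), b), cons(c, c)))   [R1 at 2.1]

cons(b, cons(cons(cons(b, b), b), cons(c, c)))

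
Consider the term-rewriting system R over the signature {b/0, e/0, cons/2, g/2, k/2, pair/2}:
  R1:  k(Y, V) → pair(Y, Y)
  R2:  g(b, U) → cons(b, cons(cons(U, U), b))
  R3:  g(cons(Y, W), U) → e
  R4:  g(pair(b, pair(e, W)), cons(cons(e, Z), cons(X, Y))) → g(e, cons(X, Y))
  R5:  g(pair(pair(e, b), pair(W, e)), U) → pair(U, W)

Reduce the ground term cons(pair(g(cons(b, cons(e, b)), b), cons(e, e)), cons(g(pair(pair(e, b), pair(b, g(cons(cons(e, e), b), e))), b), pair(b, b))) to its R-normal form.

cons(pair(e, cons(e, e)), cons(pair(b, b), pair(b, b)))

1. cons(pair(g(cons(b, cons(e, b)), b), cons(e, e)), cons(g(pair(pair(e, b), pair(b, g(cons(cons(e, e), b), e))), b), pair(b, b)))  →  cons(pair(e, cons(e, e)), cons(g(pair(pair(e, b), pair(b, g(cons(cons(e, e), b), e))), b), pair(b, b)))   [R3 at 1.1]
2. cons(pair(e, cons(e, e)), cons(g(pair(pair(e, b), pair(b, g(cons(cons(e, e), b), e))), b), pair(b, b)))  →  cons(pair(e, cons(e, e)), cons(g(pair(pair(e, b), pair(b, e)), b), pair(b, b)))   [R3 at 2.1.1.2.2]
3. cons(pair(e, cons(e, e)), cons(g(pair(pair(e, b), pair(b, e)), b), pair(b, b)))  →  cons(pair(e, cons(e, e)), cons(pair(b, b), pair(b, b)))   [R5 at 2.1]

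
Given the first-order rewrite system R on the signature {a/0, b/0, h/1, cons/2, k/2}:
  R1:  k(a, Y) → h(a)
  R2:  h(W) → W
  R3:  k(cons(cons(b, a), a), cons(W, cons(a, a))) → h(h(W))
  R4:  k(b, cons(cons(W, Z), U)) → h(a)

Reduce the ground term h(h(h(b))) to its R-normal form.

1. h(h(h(b)))  →  h(h(b))   [R2 at ε]
2. h(h(b))  →  h(b)   [R2 at ε]
3. h(b)  →  b   [R2 at ε]

b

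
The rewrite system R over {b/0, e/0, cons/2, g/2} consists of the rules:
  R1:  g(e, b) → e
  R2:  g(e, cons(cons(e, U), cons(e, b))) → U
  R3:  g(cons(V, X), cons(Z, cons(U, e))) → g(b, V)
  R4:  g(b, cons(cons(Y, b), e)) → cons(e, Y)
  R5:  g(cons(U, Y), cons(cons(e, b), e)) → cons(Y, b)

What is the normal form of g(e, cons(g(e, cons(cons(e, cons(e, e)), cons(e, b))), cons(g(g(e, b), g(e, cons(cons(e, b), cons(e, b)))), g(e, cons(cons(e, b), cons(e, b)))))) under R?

e

1. g(e, cons(g(e, cons(cons(e, cons(e, e)), cons(e, b))), cons(g(g(e, b), g(e, cons(cons(e, b), cons(e, b)))), g(e, cons(cons(e, b), cons(e, b))))))  →  g(e, cons(cons(e, e), cons(g(g(e, b), g(e, cons(cons(e, b), cons(e, b)))), g(e, cons(cons(e, b), cons(e, b))))))   [R2 at 2.1]
2. g(e, cons(cons(e, e), cons(g(g(e, b), g(e, cons(cons(e, b), cons(e, b)))), g(e, cons(cons(e, b), cons(e, b))))))  →  g(e, cons(cons(e, e), cons(g(e, g(e, cons(cons(e, b), cons(e, b)))), g(e, cons(cons(e, b), cons(e, b))))))   [R1 at 2.2.1.1]
3. g(e, cons(cons(e, e), cons(g(e, g(e, cons(cons(e, b), cons(e, b)))), g(e, cons(cons(e, b), cons(e, b))))))  →  g(e, cons(cons(e, e), cons(g(e, b), g(e, cons(cons(e, b), cons(e, b))))))   [R2 at 2.2.1.2]
4. g(e, cons(cons(e, e), cons(g(e, b), g(e, cons(cons(e, b), cons(e, b))))))  →  g(e, cons(cons(e, e), cons(e, g(e, cons(cons(e, b), cons(e, b))))))   [R1 at 2.2.1]
5. g(e, cons(cons(e, e), cons(e, g(e, cons(cons(e, b), cons(e, b))))))  →  g(e, cons(cons(e, e), cons(e, b)))   [R2 at 2.2.2]
6. g(e, cons(cons(e, e), cons(e, b)))  →  e   [R2 at ε]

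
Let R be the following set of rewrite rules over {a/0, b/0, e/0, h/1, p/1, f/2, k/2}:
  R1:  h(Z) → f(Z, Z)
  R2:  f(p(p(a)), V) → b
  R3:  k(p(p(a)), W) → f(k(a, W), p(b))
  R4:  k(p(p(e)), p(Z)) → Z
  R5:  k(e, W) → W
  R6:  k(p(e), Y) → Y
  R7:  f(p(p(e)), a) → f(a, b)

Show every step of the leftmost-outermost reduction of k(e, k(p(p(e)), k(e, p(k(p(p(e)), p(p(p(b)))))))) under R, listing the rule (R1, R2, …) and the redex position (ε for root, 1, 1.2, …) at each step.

p(p(b))

1. k(e, k(p(p(e)), k(e, p(k(p(p(e)), p(p(p(b))))))))  →  k(p(p(e)), k(e, p(k(p(p(e)), p(p(p(b)))))))   [R5 at ε]
2. k(p(p(e)), k(e, p(k(p(p(e)), p(p(p(b)))))))  →  k(p(p(e)), p(k(p(p(e)), p(p(p(b))))))   [R5 at 2]
3. k(p(p(e)), p(k(p(p(e)), p(p(p(b))))))  →  k(p(p(e)), p(p(p(b))))   [R4 at ε]
4. k(p(p(e)), p(p(p(b))))  →  p(p(b))   [R4 at ε]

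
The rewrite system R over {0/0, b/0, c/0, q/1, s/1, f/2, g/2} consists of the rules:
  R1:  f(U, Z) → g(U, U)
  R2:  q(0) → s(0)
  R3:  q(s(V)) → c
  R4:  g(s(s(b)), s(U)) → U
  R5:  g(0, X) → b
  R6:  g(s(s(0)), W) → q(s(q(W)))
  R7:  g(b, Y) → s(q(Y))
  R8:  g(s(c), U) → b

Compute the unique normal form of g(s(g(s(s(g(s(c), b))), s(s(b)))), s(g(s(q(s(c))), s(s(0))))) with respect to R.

b

1. g(s(g(s(s(g(s(c), b))), s(s(b)))), s(g(s(q(s(c))), s(s(0)))))  →  g(s(g(s(s(b)), s(s(b)))), s(g(s(q(s(c))), s(s(0)))))   [R8 at 1.1.1.1.1]
2. g(s(g(s(s(b)), s(s(b)))), s(g(s(q(s(c))), s(s(0)))))  →  g(s(s(b)), s(g(s(q(s(c))), s(s(0)))))   [R4 at 1.1]
3. g(s(s(b)), s(g(s(q(s(c))), s(s(0)))))  →  g(s(q(s(c))), s(s(0)))   [R4 at ε]
4. g(s(q(s(c))), s(s(0)))  →  g(s(c), s(s(0)))   [R3 at 1.1]
5. g(s(c), s(s(0)))  →  b   [R8 at ε]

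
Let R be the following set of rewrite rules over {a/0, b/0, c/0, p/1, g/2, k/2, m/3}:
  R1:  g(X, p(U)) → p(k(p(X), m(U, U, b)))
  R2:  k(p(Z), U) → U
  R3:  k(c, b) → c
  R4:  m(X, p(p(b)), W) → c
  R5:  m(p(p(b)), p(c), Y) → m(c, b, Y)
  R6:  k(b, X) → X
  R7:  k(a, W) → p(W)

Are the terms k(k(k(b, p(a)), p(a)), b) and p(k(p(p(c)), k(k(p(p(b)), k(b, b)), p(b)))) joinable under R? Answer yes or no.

no — NF(t₁) = b, NF(t₂) = p(p(b))

Reduce t₁ = k(k(k(b, p(a)), p(a)), b):
1. k(k(k(b, p(a)), p(a)), b)  →  k(k(p(a), p(a)), b)   [R6 at 1.1]
2. k(k(p(a), p(a)), b)  →  k(p(a), b)   [R2 at 1]
3. k(p(a), b)  →  b   [R2 at ε]

Reduce t₂ = p(k(p(p(c)), k(k(p(p(b)), k(b, b)), p(b)))):
1. p(k(p(p(c)), k(k(p(p(b)), k(b, b)), p(b))))  →  p(k(k(p(p(b)), k(b, b)), p(b)))   [R2 at 1]
2. p(k(k(p(p(b)), k(b, b)), p(b)))  →  p(k(k(b, b), p(b)))   [R2 at 1.1]
3. p(k(k(b, b), p(b)))  →  p(k(b, p(b)))   [R6 at 1.1]
4. p(k(b, p(b)))  →  p(p(b))   [R6 at 1]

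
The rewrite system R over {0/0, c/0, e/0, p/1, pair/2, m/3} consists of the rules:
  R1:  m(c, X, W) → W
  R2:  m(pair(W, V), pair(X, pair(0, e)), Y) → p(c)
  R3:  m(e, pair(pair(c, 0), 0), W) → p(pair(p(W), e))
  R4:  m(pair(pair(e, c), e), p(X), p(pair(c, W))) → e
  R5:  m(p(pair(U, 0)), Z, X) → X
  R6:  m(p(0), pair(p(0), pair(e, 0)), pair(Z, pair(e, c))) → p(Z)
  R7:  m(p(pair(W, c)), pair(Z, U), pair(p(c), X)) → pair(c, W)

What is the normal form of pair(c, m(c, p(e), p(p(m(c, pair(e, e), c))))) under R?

1. pair(c, m(c, p(e), p(p(m(c, pair(e, e), c)))))  →  pair(c, p(p(m(c, pair(e, e), c))))   [R1 at 2]
2. pair(c, p(p(m(c, pair(e, e), c))))  →  pair(c, p(p(c)))   [R1 at 2.1.1]

pair(c, p(p(c)))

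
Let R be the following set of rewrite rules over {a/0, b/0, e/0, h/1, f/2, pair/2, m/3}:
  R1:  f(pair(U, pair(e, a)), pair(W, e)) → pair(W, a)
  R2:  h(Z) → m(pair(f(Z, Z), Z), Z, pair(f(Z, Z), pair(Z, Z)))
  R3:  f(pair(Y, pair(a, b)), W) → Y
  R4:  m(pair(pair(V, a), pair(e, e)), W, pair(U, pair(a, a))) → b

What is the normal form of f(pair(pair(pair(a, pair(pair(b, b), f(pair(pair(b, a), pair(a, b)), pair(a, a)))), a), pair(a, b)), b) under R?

1. f(pair(pair(pair(a, pair(pair(b, b), f(pair(pair(b, a), pair(a, b)), pair(a, a)))), a), pair(a, b)), b)  →  pair(pair(a, pair(pair(b, b), f(pair(pair(b, a), pair(a, b)), pair(a, a)))), a)   [R3 at ε]
2. pair(pair(a, pair(pair(b, b), f(pair(pair(b, a), pair(a, b)), pair(a, a)))), a)  →  pair(pair(a, pair(pair(b, b), pair(b, a))), a)   [R3 at 1.2.2]

pair(pair(a, pair(pair(b, b), pair(b, a))), a)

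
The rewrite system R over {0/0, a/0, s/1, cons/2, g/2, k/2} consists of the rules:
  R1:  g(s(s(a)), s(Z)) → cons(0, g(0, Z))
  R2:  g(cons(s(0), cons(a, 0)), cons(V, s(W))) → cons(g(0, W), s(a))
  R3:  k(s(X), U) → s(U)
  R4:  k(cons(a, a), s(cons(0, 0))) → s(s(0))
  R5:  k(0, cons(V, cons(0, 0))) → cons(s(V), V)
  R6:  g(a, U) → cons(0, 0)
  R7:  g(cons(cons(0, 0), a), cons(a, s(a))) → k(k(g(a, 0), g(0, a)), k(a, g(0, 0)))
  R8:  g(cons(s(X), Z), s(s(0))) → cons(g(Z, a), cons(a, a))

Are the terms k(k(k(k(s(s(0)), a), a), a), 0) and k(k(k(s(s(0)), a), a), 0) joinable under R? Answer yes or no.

Reduce t₁ = k(k(k(k(s(s(0)), a), a), a), 0):
1. k(k(k(k(s(s(0)), a), a), a), 0)  →  k(k(k(s(a), a), a), 0)   [R3 at 1.1.1]
2. k(k(k(s(a), a), a), 0)  →  k(k(s(a), a), 0)   [R3 at 1.1]
3. k(k(s(a), a), 0)  →  k(s(a), 0)   [R3 at 1]
4. k(s(a), 0)  →  s(0)   [R3 at ε]

Reduce t₂ = k(k(k(s(s(0)), a), a), 0):
1. k(k(k(s(s(0)), a), a), 0)  →  k(k(s(a), a), 0)   [R3 at 1.1]
2. k(k(s(a), a), 0)  →  k(s(a), 0)   [R3 at 1]
3. k(s(a), 0)  →  s(0)   [R3 at ε]

yes — NF(t₁) = s(0), NF(t₂) = s(0)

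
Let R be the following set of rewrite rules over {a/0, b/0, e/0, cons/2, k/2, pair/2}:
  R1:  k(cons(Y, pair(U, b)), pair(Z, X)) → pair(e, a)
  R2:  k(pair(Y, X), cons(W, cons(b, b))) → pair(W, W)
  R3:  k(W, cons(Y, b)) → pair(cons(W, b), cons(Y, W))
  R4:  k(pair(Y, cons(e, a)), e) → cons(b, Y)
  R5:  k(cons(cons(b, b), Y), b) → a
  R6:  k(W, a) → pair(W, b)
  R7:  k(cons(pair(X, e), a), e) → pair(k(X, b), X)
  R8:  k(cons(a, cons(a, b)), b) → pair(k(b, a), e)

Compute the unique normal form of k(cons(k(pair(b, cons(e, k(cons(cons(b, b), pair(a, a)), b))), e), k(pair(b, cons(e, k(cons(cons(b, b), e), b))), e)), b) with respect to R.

1. k(cons(k(pair(b, cons(e, k(cons(cons(b, b), pair(a, a)), b))), e), k(pair(b, cons(e, k(cons(cons(b, b), e), b))), e)), b)  →  k(cons(k(pair(b, cons(e, a)), e), k(pair(b, cons(e, k(cons(cons(b, b), e), b))), e)), b)   [R5 at 1.1.1.2.2]
2. k(cons(k(pair(b, cons(e, a)), e), k(pair(b, cons(e, k(cons(cons(b, b), e), b))), e)), b)  →  k(cons(cons(b, b), k(pair(b, cons(e, k(cons(cons(b, b), e), b))), e)), b)   [R4 at 1.1]
3. k(cons(cons(b, b), k(pair(b, cons(e, k(cons(cons(b, b), e), b))), e)), b)  →  a   [R5 at ε]

a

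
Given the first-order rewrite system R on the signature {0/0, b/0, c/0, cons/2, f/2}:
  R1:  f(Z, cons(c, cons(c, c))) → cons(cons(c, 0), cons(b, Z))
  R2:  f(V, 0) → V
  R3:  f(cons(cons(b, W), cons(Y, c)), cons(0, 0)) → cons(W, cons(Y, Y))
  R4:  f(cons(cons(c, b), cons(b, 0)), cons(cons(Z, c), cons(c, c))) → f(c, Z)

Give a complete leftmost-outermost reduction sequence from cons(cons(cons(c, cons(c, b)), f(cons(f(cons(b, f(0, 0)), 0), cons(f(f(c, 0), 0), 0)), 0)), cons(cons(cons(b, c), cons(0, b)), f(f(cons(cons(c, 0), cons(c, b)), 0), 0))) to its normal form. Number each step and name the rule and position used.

cons(cons(cons(c, cons(c, b)), cons(cons(b, 0), cons(c, 0))), cons(cons(cons(b, c), cons(0, b)), cons(cons(c, 0), cons(c, b))))

1. cons(cons(cons(c, cons(c, b)), f(cons(f(cons(b, f(0, 0)), 0), cons(f(f(c, 0), 0), 0)), 0)), cons(cons(cons(b, c), cons(0, b)), f(f(cons(cons(c, 0), cons(c, b)), 0), 0)))  →  cons(cons(cons(c, cons(c, b)), cons(f(cons(b, f(0, 0)), 0), cons(f(f(c, 0), 0), 0))), cons(cons(cons(b, c), cons(0, b)), f(f(cons(cons(c, 0), cons(c, b)), 0), 0)))   [R2 at 1.2]
2. cons(cons(cons(c, cons(c, b)), cons(f(cons(b, f(0, 0)), 0), cons(f(f(c, 0), 0), 0))), cons(cons(cons(b, c), cons(0, b)), f(f(cons(cons(c, 0), cons(c, b)), 0), 0)))  →  cons(cons(cons(c, cons(c, b)), cons(cons(b, f(0, 0)), cons(f(f(c, 0), 0), 0))), cons(cons(cons(b, c), cons(0, b)), f(f(cons(cons(c, 0), cons(c, b)), 0), 0)))   [R2 at 1.2.1]
3. cons(cons(cons(c, cons(c, b)), cons(cons(b, f(0, 0)), cons(f(f(c, 0), 0), 0))), cons(cons(cons(b, c), cons(0, b)), f(f(cons(cons(c, 0), cons(c, b)), 0), 0)))  →  cons(cons(cons(c, cons(c, b)), cons(cons(b, 0), cons(f(f(c, 0), 0), 0))), cons(cons(cons(b, c), cons(0, b)), f(f(cons(cons(c, 0), cons(c, b)), 0), 0)))   [R2 at 1.2.1.2]
4. cons(cons(cons(c, cons(c, b)), cons(cons(b, 0), cons(f(f(c, 0), 0), 0))), cons(cons(cons(b, c), cons(0, b)), f(f(cons(cons(c, 0), cons(c, b)), 0), 0)))  →  cons(cons(cons(c, cons(c, b)), cons(cons(b, 0), cons(f(c, 0), 0))), cons(cons(cons(b, c), cons(0, b)), f(f(cons(cons(c, 0), cons(c, b)), 0), 0)))   [R2 at 1.2.2.1]
5. cons(cons(cons(c, cons(c, b)), cons(cons(b, 0), cons(f(c, 0), 0))), cons(cons(cons(b, c), cons(0, b)), f(f(cons(cons(c, 0), cons(c, b)), 0), 0)))  →  cons(cons(cons(c, cons(c, b)), cons(cons(b, 0), cons(c, 0))), cons(cons(cons(b, c), cons(0, b)), f(f(cons(cons(c, 0), cons(c, b)), 0), 0)))   [R2 at 1.2.2.1]
6. cons(cons(cons(c, cons(c, b)), cons(cons(b, 0), cons(c, 0))), cons(cons(cons(b, c), cons(0, b)), f(f(cons(cons(c, 0), cons(c, b)), 0), 0)))  →  cons(cons(cons(c, cons(c, b)), cons(cons(b, 0), cons(c, 0))), cons(cons(cons(b, c), cons(0, b)), f(cons(cons(c, 0), cons(c, b)), 0)))   [R2 at 2.2]
7. cons(cons(cons(c, cons(c, b)), cons(cons(b, 0), cons(c, 0))), cons(cons(cons(b, c), cons(0, b)), f(cons(cons(c, 0), cons(c, b)), 0)))  →  cons(cons(cons(c, cons(c, b)), cons(cons(b, 0), cons(c, 0))), cons(cons(cons(b, c), cons(0, b)), cons(cons(c, 0), cons(c, b))))   [R2 at 2.2]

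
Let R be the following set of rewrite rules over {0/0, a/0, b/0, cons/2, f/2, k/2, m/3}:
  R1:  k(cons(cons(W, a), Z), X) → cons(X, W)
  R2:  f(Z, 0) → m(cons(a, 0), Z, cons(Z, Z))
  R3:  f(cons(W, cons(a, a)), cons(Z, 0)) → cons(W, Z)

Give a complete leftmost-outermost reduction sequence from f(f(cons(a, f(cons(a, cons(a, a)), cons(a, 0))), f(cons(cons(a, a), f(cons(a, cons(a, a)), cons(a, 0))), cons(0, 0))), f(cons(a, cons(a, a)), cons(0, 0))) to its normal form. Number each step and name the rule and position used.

cons(a, a)

1. f(f(cons(a, f(cons(a, cons(a, a)), cons(a, 0))), f(cons(cons(a, a), f(cons(a, cons(a, a)), cons(a, 0))), cons(0, 0))), f(cons(a, cons(a, a)), cons(0, 0)))  →  f(f(cons(a, cons(a, a)), f(cons(cons(a, a), f(cons(a, cons(a, a)), cons(a, 0))), cons(0, 0))), f(cons(a, cons(a, a)), cons(0, 0)))   [R3 at 1.1.2]
2. f(f(cons(a, cons(a, a)), f(cons(cons(a, a), f(cons(a, cons(a, a)), cons(a, 0))), cons(0, 0))), f(cons(a, cons(a, a)), cons(0, 0)))  →  f(f(cons(a, cons(a, a)), f(cons(cons(a, a), cons(a, a)), cons(0, 0))), f(cons(a, cons(a, a)), cons(0, 0)))   [R3 at 1.2.1.2]
3. f(f(cons(a, cons(a, a)), f(cons(cons(a, a), cons(a, a)), cons(0, 0))), f(cons(a, cons(a, a)), cons(0, 0)))  →  f(f(cons(a, cons(a, a)), cons(cons(a, a), 0)), f(cons(a, cons(a, a)), cons(0, 0)))   [R3 at 1.2]
4. f(f(cons(a, cons(a, a)), cons(cons(a, a), 0)), f(cons(a, cons(a, a)), cons(0, 0)))  →  f(cons(a, cons(a, a)), f(cons(a, cons(a, a)), cons(0, 0)))   [R3 at 1]
5. f(cons(a, cons(a, a)), f(cons(a, cons(a, a)), cons(0, 0)))  →  f(cons(a, cons(a, a)), cons(a, 0))   [R3 at 2]
6. f(cons(a, cons(a, a)), cons(a, 0))  →  cons(a, a)   [R3 at ε]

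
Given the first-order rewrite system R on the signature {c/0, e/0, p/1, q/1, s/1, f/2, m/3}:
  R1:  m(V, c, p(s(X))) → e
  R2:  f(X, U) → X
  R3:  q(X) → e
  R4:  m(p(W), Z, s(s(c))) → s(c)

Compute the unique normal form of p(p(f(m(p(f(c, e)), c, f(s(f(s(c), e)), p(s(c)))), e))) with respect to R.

1. p(p(f(m(p(f(c, e)), c, f(s(f(s(c), e)), p(s(c)))), e)))  →  p(p(m(p(f(c, e)), c, f(s(f(s(c), e)), p(s(c))))))   [R2 at 1.1]
2. p(p(m(p(f(c, e)), c, f(s(f(s(c), e)), p(s(c))))))  →  p(p(m(p(c), c, f(s(f(s(c), e)), p(s(c))))))   [R2 at 1.1.1.1]
3. p(p(m(p(c), c, f(s(f(s(c), e)), p(s(c))))))  →  p(p(m(p(c), c, s(f(s(c), e)))))   [R2 at 1.1.3]
4. p(p(m(p(c), c, s(f(s(c), e)))))  →  p(p(m(p(c), c, s(s(c)))))   [R2 at 1.1.3.1]
5. p(p(m(p(c), c, s(s(c)))))  →  p(p(s(c)))   [R4 at 1.1]

p(p(s(c)))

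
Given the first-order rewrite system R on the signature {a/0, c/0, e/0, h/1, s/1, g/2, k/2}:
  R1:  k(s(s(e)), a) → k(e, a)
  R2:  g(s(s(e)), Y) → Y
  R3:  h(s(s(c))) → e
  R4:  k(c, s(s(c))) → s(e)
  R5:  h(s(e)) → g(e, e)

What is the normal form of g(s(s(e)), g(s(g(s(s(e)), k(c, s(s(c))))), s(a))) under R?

1. g(s(s(e)), g(s(g(s(s(e)), k(c, s(s(c))))), s(a)))  →  g(s(g(s(s(e)), k(c, s(s(c))))), s(a))   [R2 at ε]
2. g(s(g(s(s(e)), k(c, s(s(c))))), s(a))  →  g(s(k(c, s(s(c)))), s(a))   [R2 at 1.1]
3. g(s(k(c, s(s(c)))), s(a))  →  g(s(s(e)), s(a))   [R4 at 1.1]
4. g(s(s(e)), s(a))  →  s(a)   [R2 at ε]

s(a)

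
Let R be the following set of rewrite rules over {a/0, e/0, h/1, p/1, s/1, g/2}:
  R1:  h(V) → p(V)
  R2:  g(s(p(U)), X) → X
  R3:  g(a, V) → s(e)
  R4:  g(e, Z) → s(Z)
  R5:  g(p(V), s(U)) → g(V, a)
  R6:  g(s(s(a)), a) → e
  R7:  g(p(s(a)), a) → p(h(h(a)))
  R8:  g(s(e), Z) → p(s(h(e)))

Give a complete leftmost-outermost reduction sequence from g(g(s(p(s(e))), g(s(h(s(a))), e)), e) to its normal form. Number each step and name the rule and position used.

s(e)

1. g(g(s(p(s(e))), g(s(h(s(a))), e)), e)  →  g(g(s(h(s(a))), e), e)   [R2 at 1]
2. g(g(s(h(s(a))), e), e)  →  g(g(s(p(s(a))), e), e)   [R1 at 1.1.1]
3. g(g(s(p(s(a))), e), e)  →  g(e, e)   [R2 at 1]
4. g(e, e)  →  s(e)   [R4 at ε]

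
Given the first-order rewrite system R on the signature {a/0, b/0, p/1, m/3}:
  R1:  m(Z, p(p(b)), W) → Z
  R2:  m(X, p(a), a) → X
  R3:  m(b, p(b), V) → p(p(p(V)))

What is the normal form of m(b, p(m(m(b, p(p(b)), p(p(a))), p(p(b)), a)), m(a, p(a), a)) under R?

1. m(b, p(m(m(b, p(p(b)), p(p(a))), p(p(b)), a)), m(a, p(a), a))  →  m(b, p(m(b, p(p(b)), p(p(a)))), m(a, p(a), a))   [R1 at 2.1]
2. m(b, p(m(b, p(p(b)), p(p(a)))), m(a, p(a), a))  →  m(b, p(b), m(a, p(a), a))   [R1 at 2.1]
3. m(b, p(b), m(a, p(a), a))  →  p(p(p(m(a, p(a), a))))   [R3 at ε]
4. p(p(p(m(a, p(a), a))))  →  p(p(p(a)))   [R2 at 1.1.1]

p(p(p(a)))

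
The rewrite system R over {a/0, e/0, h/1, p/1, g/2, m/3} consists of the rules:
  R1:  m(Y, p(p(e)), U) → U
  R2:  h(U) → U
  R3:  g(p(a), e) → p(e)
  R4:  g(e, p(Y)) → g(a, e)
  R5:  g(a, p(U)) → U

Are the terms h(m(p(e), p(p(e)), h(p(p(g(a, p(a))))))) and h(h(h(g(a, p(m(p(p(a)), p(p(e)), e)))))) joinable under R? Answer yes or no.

Reduce t₁ = h(m(p(e), p(p(e)), h(p(p(g(a, p(a))))))):
1. h(m(p(e), p(p(e)), h(p(p(g(a, p(a)))))))  →  m(p(e), p(p(e)), h(p(p(g(a, p(a))))))   [R2 at ε]
2. m(p(e), p(p(e)), h(p(p(g(a, p(a))))))  →  h(p(p(g(a, p(a)))))   [R1 at ε]
3. h(p(p(g(a, p(a)))))  →  p(p(g(a, p(a))))   [R2 at ε]
4. p(p(g(a, p(a))))  →  p(p(a))   [R5 at 1.1]

Reduce t₂ = h(h(h(g(a, p(m(p(p(a)), p(p(e)), e)))))):
1. h(h(h(g(a, p(m(p(p(a)), p(p(e)), e))))))  →  h(h(g(a, p(m(p(p(a)), p(p(e)), e)))))   [R2 at ε]
2. h(h(g(a, p(m(p(p(a)), p(p(e)), e)))))  →  h(g(a, p(m(p(p(a)), p(p(e)), e))))   [R2 at ε]
3. h(g(a, p(m(p(p(a)), p(p(e)), e))))  →  g(a, p(m(p(p(a)), p(p(e)), e)))   [R2 at ε]
4. g(a, p(m(p(p(a)), p(p(e)), e)))  →  m(p(p(a)), p(p(e)), e)   [R5 at ε]
5. m(p(p(a)), p(p(e)), e)  →  e   [R1 at ε]

no — NF(t₁) = p(p(a)), NF(t₂) = e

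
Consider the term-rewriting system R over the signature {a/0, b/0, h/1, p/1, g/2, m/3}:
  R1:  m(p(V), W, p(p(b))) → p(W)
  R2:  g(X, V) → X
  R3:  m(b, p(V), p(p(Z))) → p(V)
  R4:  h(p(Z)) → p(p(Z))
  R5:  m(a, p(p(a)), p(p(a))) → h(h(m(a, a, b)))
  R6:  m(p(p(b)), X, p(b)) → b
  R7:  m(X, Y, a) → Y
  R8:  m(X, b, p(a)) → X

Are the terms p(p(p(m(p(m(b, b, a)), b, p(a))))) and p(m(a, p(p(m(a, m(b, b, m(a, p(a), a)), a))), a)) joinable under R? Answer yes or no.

no — NF(t₁) = p(p(p(p(b)))), NF(t₂) = p(p(p(b)))

Reduce t₁ = p(p(p(m(p(m(b, b, a)), b, p(a))))):
1. p(p(p(m(p(m(b, b, a)), b, p(a)))))  →  p(p(p(p(m(b, b, a)))))   [R8 at 1.1.1]
2. p(p(p(p(m(b, b, a)))))  →  p(p(p(p(b))))   [R7 at 1.1.1.1]

Reduce t₂ = p(m(a, p(p(m(a, m(b, b, m(a, p(a), a)), a))), a)):
1. p(m(a, p(p(m(a, m(b, b, m(a, p(a), a)), a))), a))  →  p(p(p(m(a, m(b, b, m(a, p(a), a)), a))))   [R7 at 1]
2. p(p(p(m(a, m(b, b, m(a, p(a), a)), a))))  →  p(p(p(m(b, b, m(a, p(a), a)))))   [R7 at 1.1.1]
3. p(p(p(m(b, b, m(a, p(a), a)))))  →  p(p(p(m(b, b, p(a)))))   [R7 at 1.1.1.3]
4. p(p(p(m(b, b, p(a)))))  →  p(p(p(b)))   [R8 at 1.1.1]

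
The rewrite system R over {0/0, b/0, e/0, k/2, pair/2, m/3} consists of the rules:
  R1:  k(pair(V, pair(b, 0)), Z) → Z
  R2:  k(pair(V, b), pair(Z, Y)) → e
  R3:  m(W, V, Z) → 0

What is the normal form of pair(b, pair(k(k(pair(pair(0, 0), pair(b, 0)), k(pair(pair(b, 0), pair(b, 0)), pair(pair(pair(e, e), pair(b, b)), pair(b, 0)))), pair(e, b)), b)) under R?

pair(b, pair(pair(e, b), b))

1. pair(b, pair(k(k(pair(pair(0, 0), pair(b, 0)), k(pair(pair(b, 0), pair(b, 0)), pair(pair(pair(e, e), pair(b, b)), pair(b, 0)))), pair(e, b)), b))  →  pair(b, pair(k(k(pair(pair(b, 0), pair(b, 0)), pair(pair(pair(e, e), pair(b, b)), pair(b, 0))), pair(e, b)), b))   [R1 at 2.1.1]
2. pair(b, pair(k(k(pair(pair(b, 0), pair(b, 0)), pair(pair(pair(e, e), pair(b, b)), pair(b, 0))), pair(e, b)), b))  →  pair(b, pair(k(pair(pair(pair(e, e), pair(b, b)), pair(b, 0)), pair(e, b)), b))   [R1 at 2.1.1]
3. pair(b, pair(k(pair(pair(pair(e, e), pair(b, b)), pair(b, 0)), pair(e, b)), b))  →  pair(b, pair(pair(e, b), b))   [R1 at 2.1]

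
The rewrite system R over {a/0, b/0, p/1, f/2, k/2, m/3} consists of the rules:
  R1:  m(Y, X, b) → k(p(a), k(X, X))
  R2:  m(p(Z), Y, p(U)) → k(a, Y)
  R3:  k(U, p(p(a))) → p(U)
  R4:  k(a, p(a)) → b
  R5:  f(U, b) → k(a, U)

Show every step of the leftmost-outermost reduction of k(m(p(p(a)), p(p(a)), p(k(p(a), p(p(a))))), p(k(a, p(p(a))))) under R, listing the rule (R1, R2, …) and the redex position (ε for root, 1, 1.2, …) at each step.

1. k(m(p(p(a)), p(p(a)), p(k(p(a), p(p(a))))), p(k(a, p(p(a)))))  →  k(k(a, p(p(a))), p(k(a, p(p(a)))))   [R2 at 1]
2. k(k(a, p(p(a))), p(k(a, p(p(a)))))  →  k(p(a), p(k(a, p(p(a)))))   [R3 at 1]
3. k(p(a), p(k(a, p(p(a)))))  →  k(p(a), p(p(a)))   [R3 at 2.1]
4. k(p(a), p(p(a)))  →  p(p(a))   [R3 at ε]

p(p(a))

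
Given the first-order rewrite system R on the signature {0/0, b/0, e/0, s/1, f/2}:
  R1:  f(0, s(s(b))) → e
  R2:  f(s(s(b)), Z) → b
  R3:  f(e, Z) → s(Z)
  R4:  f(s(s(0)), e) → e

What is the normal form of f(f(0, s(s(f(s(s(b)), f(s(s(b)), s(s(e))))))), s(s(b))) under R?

1. f(f(0, s(s(f(s(s(b)), f(s(s(b)), s(s(e))))))), s(s(b)))  →  f(f(0, s(s(b))), s(s(b)))   [R2 at 1.2.1.1]
2. f(f(0, s(s(b))), s(s(b)))  →  f(e, s(s(b)))   [R1 at 1]
3. f(e, s(s(b)))  →  s(s(s(b)))   [R3 at ε]

s(s(s(b)))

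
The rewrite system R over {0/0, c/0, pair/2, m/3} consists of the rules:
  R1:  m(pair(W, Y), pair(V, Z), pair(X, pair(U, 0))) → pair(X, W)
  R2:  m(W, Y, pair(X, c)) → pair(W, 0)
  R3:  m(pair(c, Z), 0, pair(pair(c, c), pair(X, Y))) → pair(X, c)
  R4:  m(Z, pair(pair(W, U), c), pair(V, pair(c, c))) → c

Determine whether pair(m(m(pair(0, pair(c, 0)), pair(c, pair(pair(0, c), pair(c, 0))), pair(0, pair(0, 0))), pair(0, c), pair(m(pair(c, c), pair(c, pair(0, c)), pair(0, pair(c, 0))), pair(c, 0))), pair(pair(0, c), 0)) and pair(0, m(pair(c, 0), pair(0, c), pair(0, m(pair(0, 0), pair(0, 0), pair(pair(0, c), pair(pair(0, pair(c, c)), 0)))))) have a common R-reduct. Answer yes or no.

Reduce t₁ = pair(m(m(pair(0, pair(c, 0)), pair(c, pair(pair(0, c), pair(c, 0))), pair(0, pair(0, 0))), pair(0, c), pair(m(pair(c, c), pair(c, pair(0, c)), pair(0, pair(c, 0))), pair(c, 0))), pair(pair(0, c), 0)):
1. pair(m(m(pair(0, pair(c, 0)), pair(c, pair(pair(0, c), pair(c, 0))), pair(0, pair(0, 0))), pair(0, c), pair(m(pair(c, c), pair(c, pair(0, c)), pair(0, pair(c, 0))), pair(c, 0))), pair(pair(0, c), 0))  →  pair(m(pair(0, 0), pair(0, c), pair(m(pair(c, c), pair(c, pair(0, c)), pair(0, pair(c, 0))), pair(c, 0))), pair(pair(0, c), 0))   [R1 at 1.1]
2. pair(m(pair(0, 0), pair(0, c), pair(m(pair(c, c), pair(c, pair(0, c)), pair(0, pair(c, 0))), pair(c, 0))), pair(pair(0, c), 0))  →  pair(pair(m(pair(c, c), pair(c, pair(0, c)), pair(0, pair(c, 0))), 0), pair(pair(0, c), 0))   [R1 at 1]
3. pair(pair(m(pair(c, c), pair(c, pair(0, c)), pair(0, pair(c, 0))), 0), pair(pair(0, c), 0))  →  pair(pair(pair(0, c), 0), pair(pair(0, c), 0))   [R1 at 1.1]

Reduce t₂ = pair(0, m(pair(c, 0), pair(0, c), pair(0, m(pair(0, 0), pair(0, 0), pair(pair(0, c), pair(pair(0, pair(c, c)), 0)))))):
1. pair(0, m(pair(c, 0), pair(0, c), pair(0, m(pair(0, 0), pair(0, 0), pair(pair(0, c), pair(pair(0, pair(c, c)), 0))))))  →  pair(0, m(pair(c, 0), pair(0, c), pair(0, pair(pair(0, c), 0))))   [R1 at 2.3.2]
2. pair(0, m(pair(c, 0), pair(0, c), pair(0, pair(pair(0, c), 0))))  →  pair(0, pair(0, c))   [R1 at 2]

no — NF(t₁) = pair(pair(pair(0, c), 0), pair(pair(0, c), 0)), NF(t₂) = pair(0, pair(0, c))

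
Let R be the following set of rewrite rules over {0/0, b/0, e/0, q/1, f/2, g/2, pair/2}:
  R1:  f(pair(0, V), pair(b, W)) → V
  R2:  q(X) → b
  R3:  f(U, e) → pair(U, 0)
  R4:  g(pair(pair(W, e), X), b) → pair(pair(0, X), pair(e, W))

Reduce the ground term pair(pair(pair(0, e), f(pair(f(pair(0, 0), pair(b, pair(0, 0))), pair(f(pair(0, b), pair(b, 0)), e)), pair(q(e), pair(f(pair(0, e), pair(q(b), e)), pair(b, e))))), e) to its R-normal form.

pair(pair(pair(0, e), pair(b, e)), e)

1. pair(pair(pair(0, e), f(pair(f(pair(0, 0), pair(b, pair(0, 0))), pair(f(pair(0, b), pair(b, 0)), e)), pair(q(e), pair(f(pair(0, e), pair(q(b), e)), pair(b, e))))), e)  →  pair(pair(pair(0, e), f(pair(0, pair(f(pair(0, b), pair(b, 0)), e)), pair(q(e), pair(f(pair(0, e), pair(q(b), e)), pair(b, e))))), e)   [R1 at 1.2.1.1]
2. pair(pair(pair(0, e), f(pair(0, pair(f(pair(0, b), pair(b, 0)), e)), pair(q(e), pair(f(pair(0, e), pair(q(b), e)), pair(b, e))))), e)  →  pair(pair(pair(0, e), f(pair(0, pair(b, e)), pair(q(e), pair(f(pair(0, e), pair(q(b), e)), pair(b, e))))), e)   [R1 at 1.2.1.2.1]
3. pair(pair(pair(0, e), f(pair(0, pair(b, e)), pair(q(e), pair(f(pair(0, e), pair(q(b), e)), pair(b, e))))), e)  →  pair(pair(pair(0, e), f(pair(0, pair(b, e)), pair(b, pair(f(pair(0, e), pair(q(b), e)), pair(b, e))))), e)   [R2 at 1.2.2.1]
4. pair(pair(pair(0, e), f(pair(0, pair(b, e)), pair(b, pair(f(pair(0, e), pair(q(b), e)), pair(b, e))))), e)  →  pair(pair(pair(0, e), pair(b, e)), e)   [R1 at 1.2]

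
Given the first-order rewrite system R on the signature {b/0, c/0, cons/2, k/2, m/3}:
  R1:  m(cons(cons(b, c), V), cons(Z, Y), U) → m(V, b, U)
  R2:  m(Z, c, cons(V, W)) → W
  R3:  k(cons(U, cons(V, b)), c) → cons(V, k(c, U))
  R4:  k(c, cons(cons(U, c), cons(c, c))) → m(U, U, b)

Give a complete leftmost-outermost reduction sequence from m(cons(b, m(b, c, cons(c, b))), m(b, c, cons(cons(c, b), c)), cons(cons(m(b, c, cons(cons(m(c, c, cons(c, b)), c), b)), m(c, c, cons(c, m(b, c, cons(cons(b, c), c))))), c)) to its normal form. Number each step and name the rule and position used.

1. m(cons(b, m(b, c, cons(c, b))), m(b, c, cons(cons(c, b), c)), cons(cons(m(b, c, cons(cons(m(c, c, cons(c, b)), c), b)), m(c, c, cons(c, m(b, c, cons(cons(b, c), c))))), c))  →  m(cons(b, b), m(b, c, cons(cons(c, b), c)), cons(cons(m(b, c, cons(cons(m(c, c, cons(c, b)), c), b)), m(c, c, cons(c, m(b, c, cons(cons(b, c), c))))), c))   [R2 at 1.2]
2. m(cons(b, b), m(b, c, cons(cons(c, b), c)), cons(cons(m(b, c, cons(cons(m(c, c, cons(c, b)), c), b)), m(c, c, cons(c, m(b, c, cons(cons(b, c), c))))), c))  →  m(cons(b, b), c, cons(cons(m(b, c, cons(cons(m(c, c, cons(c, b)), c), b)), m(c, c, cons(c, m(b, c, cons(cons(b, c), c))))), c))   [R2 at 2]
3. m(cons(b, b), c, cons(cons(m(b, c, cons(cons(m(c, c, cons(c, b)), c), b)), m(c, c, cons(c, m(b, c, cons(cons(b, c), c))))), c))  →  c   [R2 at ε]

c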